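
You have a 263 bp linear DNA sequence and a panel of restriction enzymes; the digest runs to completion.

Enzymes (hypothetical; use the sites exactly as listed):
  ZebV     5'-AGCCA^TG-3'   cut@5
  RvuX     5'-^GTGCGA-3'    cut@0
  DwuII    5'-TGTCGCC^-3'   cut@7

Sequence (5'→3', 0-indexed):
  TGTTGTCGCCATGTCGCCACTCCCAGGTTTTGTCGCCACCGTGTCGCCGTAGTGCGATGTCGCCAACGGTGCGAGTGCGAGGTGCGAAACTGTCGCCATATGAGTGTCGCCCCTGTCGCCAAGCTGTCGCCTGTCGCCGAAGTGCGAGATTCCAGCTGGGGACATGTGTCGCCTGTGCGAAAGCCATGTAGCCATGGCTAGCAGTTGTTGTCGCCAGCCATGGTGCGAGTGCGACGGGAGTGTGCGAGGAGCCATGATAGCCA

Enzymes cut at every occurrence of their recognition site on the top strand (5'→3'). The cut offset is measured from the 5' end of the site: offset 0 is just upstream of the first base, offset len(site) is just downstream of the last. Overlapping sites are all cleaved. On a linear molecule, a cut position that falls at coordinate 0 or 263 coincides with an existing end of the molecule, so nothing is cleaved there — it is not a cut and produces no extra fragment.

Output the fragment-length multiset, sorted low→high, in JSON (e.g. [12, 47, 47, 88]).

Scan for sites:
  ZebV (AGCCATG, off=5): starts [181, 189, 215, 249] → cuts [186, 194, 220, 254]
  RvuX (GTGCGA, off=0): starts [51, 68, 74, 81, 141, 174, 222, 228, 241] → cuts [51, 68, 74, 81, 141, 174, 222, 228, 241]
  DwuII (TGTCGCC, off=7): starts [3, 11, 30, 41, 57, 90, 104, 113, 124, 131, 166, 208] → cuts [10, 18, 37, 48, 64, 97, 111, 120, 131, 138, 173, 215]

Pooled cuts: [10, 18, 37, 48, 51, 64, 68, 74, 81, 97, 111, 120, 131, 138, 141, 173, 174, 186, 194, 215, 220, 222, 228, 241, 254]

Fragment lengths:
  [0,10): 10 bp
  [10,18): 8 bp
  [18,37): 19 bp
  [37,48): 11 bp
  [48,51): 3 bp
  [51,64): 13 bp
  [64,68): 4 bp
  [68,74): 6 bp
  [74,81): 7 bp
  [81,97): 16 bp
  [97,111): 14 bp
  [111,120): 9 bp
  [120,131): 11 bp
  [131,138): 7 bp
  [138,141): 3 bp
  [141,173): 32 bp
  [173,174): 1 bp
  [174,186): 12 bp
  [186,194): 8 bp
  [194,215): 21 bp
  [215,220): 5 bp
  [220,222): 2 bp
  [222,228): 6 bp
  [228,241): 13 bp
  [241,254): 13 bp
  [254,263): 9 bp

[1,2,3,3,4,5,6,6,7,7,8,8,9,9,10,11,11,12,13,13,13,14,16,19,21,32]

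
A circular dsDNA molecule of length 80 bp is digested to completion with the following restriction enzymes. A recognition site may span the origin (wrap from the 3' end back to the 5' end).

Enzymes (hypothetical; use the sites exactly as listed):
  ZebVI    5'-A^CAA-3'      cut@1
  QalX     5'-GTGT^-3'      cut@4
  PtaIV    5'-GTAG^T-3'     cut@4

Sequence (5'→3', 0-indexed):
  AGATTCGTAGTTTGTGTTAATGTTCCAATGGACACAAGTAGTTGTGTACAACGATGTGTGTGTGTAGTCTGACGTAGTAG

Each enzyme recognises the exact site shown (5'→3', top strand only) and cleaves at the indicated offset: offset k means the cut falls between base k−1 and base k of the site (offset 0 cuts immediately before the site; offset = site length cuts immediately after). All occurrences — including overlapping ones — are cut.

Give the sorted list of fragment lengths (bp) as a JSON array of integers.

[1,2,2,2,2,6,7,7,10,11,13,17]

Site scan:
  ZebVI ACAA/1: at [33, 47] ⇒ [34, 48]
  QalX GTGT/4: at [13, 43, 55, 57, 59, 61] ⇒ [17, 47, 59, 61, 63, 65]
  PtaIV GTAGT/4: at [6, 37, 63, 73] ⇒ [10, 41, 67, 77]

All cut coordinates (distinct, sorted): [10, 17, 34, 41, 47, 48, 59, 61, 63, 65, 67, 77]

Fragment lengths:
  10→17: 7 bp
  17→34: 17 bp
  34→41: 7 bp
  41→47: 6 bp
  47→48: 1 bp
  48→59: 11 bp
  59→61: 2 bp
  61→63: 2 bp
  63→65: 2 bp
  65→67: 2 bp
  67→77: 10 bp
  77→10 (wrap): 80-77+10 = 13 bp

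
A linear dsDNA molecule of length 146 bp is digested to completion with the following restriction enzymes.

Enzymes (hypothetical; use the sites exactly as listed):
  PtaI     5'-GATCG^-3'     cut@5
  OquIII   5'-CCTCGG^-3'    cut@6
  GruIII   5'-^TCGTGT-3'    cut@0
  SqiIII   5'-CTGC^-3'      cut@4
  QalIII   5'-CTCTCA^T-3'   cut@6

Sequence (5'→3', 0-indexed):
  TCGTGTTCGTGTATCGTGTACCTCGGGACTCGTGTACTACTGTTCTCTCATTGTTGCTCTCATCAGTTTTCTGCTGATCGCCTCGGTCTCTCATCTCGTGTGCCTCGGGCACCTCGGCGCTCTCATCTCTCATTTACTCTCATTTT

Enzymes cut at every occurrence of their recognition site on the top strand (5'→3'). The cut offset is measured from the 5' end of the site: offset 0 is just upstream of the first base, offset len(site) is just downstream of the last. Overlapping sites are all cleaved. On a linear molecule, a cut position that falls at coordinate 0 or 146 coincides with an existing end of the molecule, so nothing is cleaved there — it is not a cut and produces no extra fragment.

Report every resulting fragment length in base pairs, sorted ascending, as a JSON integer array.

[2,3,4,6,6,6,7,7,7,8,9,10,12,12,13,13,21]

Site scan:
  PtaI (GATCG, off=5): starts [75] → cuts [80]
  OquIII (CCTCGG, off=6): starts [20, 80, 102, 111] → cuts [26, 86, 108, 117]
  GruIII (TCGTGT, off=0): starts [0, 6, 13, 29, 95] → cuts [6, 13, 29, 95] (position 0 is a terminus of the linear molecule — no cut)
  SqiIII (CTGC, off=4): starts [70] → cuts [74]
  QalIII (CTCTCAT, off=6): starts [44, 56, 87, 119, 126, 136] → cuts [50, 62, 93, 125, 132, 142]

Pooled cuts: [6, 13, 26, 29, 50, 62, 74, 80, 86, 93, 95, 108, 117, 125, 132, 142]

Fragments:
  [0,6): 6 bp
  [6,13): 7 bp
  [13,26): 13 bp
  [26,29): 3 bp
  [29,50): 21 bp
  [50,62): 12 bp
  [62,74): 12 bp
  [74,80): 6 bp
  [80,86): 6 bp
  [86,93): 7 bp
  [93,95): 2 bp
  [95,108): 13 bp
  [108,117): 9 bp
  [117,125): 8 bp
  [125,132): 7 bp
  [132,142): 10 bp
  [142,146): 4 bp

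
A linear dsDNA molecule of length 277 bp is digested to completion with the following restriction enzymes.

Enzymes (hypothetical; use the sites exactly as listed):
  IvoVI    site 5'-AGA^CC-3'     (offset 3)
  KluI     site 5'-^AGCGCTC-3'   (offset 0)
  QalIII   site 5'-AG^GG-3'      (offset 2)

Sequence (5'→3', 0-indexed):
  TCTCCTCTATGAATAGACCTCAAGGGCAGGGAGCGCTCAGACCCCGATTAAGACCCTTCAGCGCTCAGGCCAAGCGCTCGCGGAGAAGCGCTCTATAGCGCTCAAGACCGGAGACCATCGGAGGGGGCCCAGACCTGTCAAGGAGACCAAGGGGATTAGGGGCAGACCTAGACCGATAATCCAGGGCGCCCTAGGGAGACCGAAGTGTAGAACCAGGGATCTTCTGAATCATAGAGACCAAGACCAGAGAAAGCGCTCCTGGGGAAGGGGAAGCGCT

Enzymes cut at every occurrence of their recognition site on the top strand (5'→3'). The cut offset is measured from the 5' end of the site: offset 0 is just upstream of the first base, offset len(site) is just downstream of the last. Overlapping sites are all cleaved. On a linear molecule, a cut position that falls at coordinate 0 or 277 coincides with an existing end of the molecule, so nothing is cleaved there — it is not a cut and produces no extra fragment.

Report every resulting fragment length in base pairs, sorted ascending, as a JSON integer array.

[2,5,5,5,6,6,6,7,7,7,8,8,9,10,10,10,10,10,11,12,12,13,13,14,16,17,17,21]

Scan for sites:
  IvoVI (AGACC, off=3): starts [14, 38, 50, 104, 111, 130, 143, 163, 169, 196, 234, 240] → cuts [17, 41, 53, 107, 114, 133, 146, 166, 172, 199, 237, 243]
  KluI (AGCGCTC, off=0): starts [31, 59, 72, 86, 96, 251] → cuts [31, 59, 72, 86, 96, 251]
  QalIII (AGGG, off=2): starts [22, 27, 121, 149, 157, 182, 192, 214, 265] → cuts [24, 29, 123, 151, 159, 184, 194, 216, 267]

All cut coordinates (distinct, sorted): [17, 24, 29, 31, 41, 53, 59, 72, 86, 96, 107, 114, 123, 133, 146, 151, 159, 166, 172, 184, 194, 199, 216, 237, 243, 251, 267]

Fragment lengths:
  [0,17): 17 bp
  [17,24): 7 bp
  [24,29): 5 bp
  [29,31): 2 bp
  [31,41): 10 bp
  [41,53): 12 bp
  [53,59): 6 bp
  [59,72): 13 bp
  [72,86): 14 bp
  [86,96): 10 bp
  [96,107): 11 bp
  [107,114): 7 bp
  [114,123): 9 bp
  [123,133): 10 bp
  [133,146): 13 bp
  [146,151): 5 bp
  [151,159): 8 bp
  [159,166): 7 bp
  [166,172): 6 bp
  [172,184): 12 bp
  [184,194): 10 bp
  [194,199): 5 bp
  [199,216): 17 bp
  [216,237): 21 bp
  [237,243): 6 bp
  [243,251): 8 bp
  [251,267): 16 bp
  [267,277): 10 bp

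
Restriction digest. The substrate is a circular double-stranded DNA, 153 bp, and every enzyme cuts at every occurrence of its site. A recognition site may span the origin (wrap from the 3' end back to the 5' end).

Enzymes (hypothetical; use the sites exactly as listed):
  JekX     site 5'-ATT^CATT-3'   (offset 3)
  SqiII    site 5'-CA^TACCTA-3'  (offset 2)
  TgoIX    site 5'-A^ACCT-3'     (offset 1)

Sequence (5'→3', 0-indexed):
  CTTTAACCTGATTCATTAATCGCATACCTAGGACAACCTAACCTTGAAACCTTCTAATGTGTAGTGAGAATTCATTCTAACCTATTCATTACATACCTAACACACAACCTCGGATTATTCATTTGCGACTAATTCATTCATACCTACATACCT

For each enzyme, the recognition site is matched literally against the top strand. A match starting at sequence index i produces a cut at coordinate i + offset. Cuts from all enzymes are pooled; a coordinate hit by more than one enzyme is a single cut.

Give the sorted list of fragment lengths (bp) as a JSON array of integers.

[5,6,7,7,7,8,8,11,11,13,13,15,18,24]

Site scan:
  JekX ATTCATT/3: at [10, 69, 83, 116, 131] ⇒ [13, 72, 86, 119, 134]
  SqiII CATACCTA/2: at [22, 91, 138] ⇒ [24, 93, 140]
  TgoIX AACCT/1: at [4, 34, 39, 47, 78, 105] ⇒ [5, 35, 40, 48, 79, 106]

Pooled cuts: [5, 13, 24, 35, 40, 48, 72, 79, 86, 93, 106, 119, 134, 140]

Fragments:
  5→13: 8 bp
  13→24: 11 bp
  24→35: 11 bp
  35→40: 5 bp
  40→48: 8 bp
  48→72: 24 bp
  72→79: 7 bp
  79→86: 7 bp
  86→93: 7 bp
  93→106: 13 bp
  106→119: 13 bp
  119→134: 15 bp
  134→140: 6 bp
  140→5 (wrap): 153-140+5 = 18 bp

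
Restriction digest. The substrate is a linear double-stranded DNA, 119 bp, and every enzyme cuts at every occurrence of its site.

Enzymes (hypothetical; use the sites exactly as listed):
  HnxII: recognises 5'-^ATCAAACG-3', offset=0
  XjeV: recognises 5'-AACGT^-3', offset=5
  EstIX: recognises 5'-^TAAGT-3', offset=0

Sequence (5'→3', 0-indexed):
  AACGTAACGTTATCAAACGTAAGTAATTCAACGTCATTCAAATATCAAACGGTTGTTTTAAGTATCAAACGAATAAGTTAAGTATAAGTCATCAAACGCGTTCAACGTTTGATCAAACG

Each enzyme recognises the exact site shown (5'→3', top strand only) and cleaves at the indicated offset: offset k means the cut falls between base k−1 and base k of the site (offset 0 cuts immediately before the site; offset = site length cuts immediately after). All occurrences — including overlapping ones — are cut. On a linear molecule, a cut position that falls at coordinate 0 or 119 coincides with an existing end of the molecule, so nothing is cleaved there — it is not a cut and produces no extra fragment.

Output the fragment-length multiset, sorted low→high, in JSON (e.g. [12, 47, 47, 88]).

Per-enzyme occurrences:
  HnxII (ATCAAACG, off=0): starts [11, 43, 63, 90, 111] → cuts [11, 43, 63, 90, 111]
  XjeV (AACGT, off=5): starts [0, 5, 15, 29, 103] → cuts [5, 10, 20, 34, 108]
  EstIX (TAAGT, off=0): starts [19, 58, 73, 78, 84] → cuts [19, 58, 73, 78, 84]

All cut coordinates (distinct, sorted): [5, 10, 11, 19, 20, 34, 43, 58, 63, 73, 78, 84, 90, 108, 111]

Fragment lengths:
  [0,5): 5 bp
  [5,10): 5 bp
  [10,11): 1 bp
  [11,19): 8 bp
  [19,20): 1 bp
  [20,34): 14 bp
  [34,43): 9 bp
  [43,58): 15 bp
  [58,63): 5 bp
  [63,73): 10 bp
  [73,78): 5 bp
  [78,84): 6 bp
  [84,90): 6 bp
  [90,108): 18 bp
  [108,111): 3 bp
  [111,119): 8 bp

[1,1,3,5,5,5,5,6,6,8,8,9,10,14,15,18]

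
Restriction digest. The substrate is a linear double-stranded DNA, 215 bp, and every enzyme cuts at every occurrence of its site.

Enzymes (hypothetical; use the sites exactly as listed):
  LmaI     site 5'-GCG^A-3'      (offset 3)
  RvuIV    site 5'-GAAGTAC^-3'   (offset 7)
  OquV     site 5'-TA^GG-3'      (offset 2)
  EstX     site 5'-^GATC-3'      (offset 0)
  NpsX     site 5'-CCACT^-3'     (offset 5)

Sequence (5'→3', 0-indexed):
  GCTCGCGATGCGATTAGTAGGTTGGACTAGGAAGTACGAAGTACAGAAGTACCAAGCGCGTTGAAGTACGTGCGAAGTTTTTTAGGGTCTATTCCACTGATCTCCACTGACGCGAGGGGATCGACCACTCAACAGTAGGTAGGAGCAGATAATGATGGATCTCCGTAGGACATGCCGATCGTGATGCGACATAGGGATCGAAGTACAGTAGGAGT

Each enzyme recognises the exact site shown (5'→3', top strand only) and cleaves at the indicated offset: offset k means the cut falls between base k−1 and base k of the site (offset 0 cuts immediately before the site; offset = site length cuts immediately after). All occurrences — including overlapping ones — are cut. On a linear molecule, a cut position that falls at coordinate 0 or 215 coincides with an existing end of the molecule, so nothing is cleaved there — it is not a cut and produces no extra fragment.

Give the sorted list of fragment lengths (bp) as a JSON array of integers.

Per-enzyme occurrences:
  LmaI (GCGA, off=3): starts [4, 9, 71, 111, 185] → cuts [7, 12, 74, 114, 188]
  RvuIV (GAAGTAC, off=7): starts [30, 37, 45, 62, 199] → cuts [37, 44, 52, 69, 206]
  OquV (TAGG, off=2): starts [17, 27, 82, 135, 139, 165, 191, 208] → cuts [19, 29, 84, 137, 141, 167, 193, 210]
  EstX (GATC, off=0): starts [98, 118, 157, 176, 195] → cuts [98, 118, 157, 176, 195]
  NpsX (CCACT, off=5): starts [93, 103, 124] → cuts [98, 108, 129]

Pooled cuts: [7, 12, 19, 29, 37, 44, 52, 69, 74, 84, 98, 108, 114, 118, 129, 137, 141, 157, 167, 176, 188, 193, 195, 206, 210]

Fragments:
  [0,7): 7 bp
  [7,12): 5 bp
  [12,19): 7 bp
  [19,29): 10 bp
  [29,37): 8 bp
  [37,44): 7 bp
  [44,52): 8 bp
  [52,69): 17 bp
  [69,74): 5 bp
  [74,84): 10 bp
  [84,98): 14 bp
  [98,108): 10 bp
  [108,114): 6 bp
  [114,118): 4 bp
  [118,129): 11 bp
  [129,137): 8 bp
  [137,141): 4 bp
  [141,157): 16 bp
  [157,167): 10 bp
  [167,176): 9 bp
  [176,188): 12 bp
  [188,193): 5 bp
  [193,195): 2 bp
  [195,206): 11 bp
  [206,210): 4 bp
  [210,215): 5 bp

[2,4,4,4,5,5,5,5,6,7,7,7,8,8,8,9,10,10,10,10,11,11,12,14,16,17]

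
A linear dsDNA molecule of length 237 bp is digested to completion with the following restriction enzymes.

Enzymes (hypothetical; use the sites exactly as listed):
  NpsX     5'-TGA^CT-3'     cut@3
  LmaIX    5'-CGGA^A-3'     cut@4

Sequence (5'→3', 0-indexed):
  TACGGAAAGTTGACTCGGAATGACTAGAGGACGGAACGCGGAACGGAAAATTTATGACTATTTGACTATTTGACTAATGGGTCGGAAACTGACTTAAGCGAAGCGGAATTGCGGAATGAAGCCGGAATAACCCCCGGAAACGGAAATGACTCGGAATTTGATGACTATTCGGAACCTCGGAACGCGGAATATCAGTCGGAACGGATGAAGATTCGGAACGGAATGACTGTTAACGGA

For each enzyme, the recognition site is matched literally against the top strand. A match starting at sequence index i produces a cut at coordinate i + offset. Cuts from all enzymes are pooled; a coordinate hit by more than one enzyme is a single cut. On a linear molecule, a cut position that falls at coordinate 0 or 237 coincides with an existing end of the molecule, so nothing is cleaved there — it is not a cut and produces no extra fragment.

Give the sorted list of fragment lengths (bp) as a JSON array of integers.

[4,4,5,5,5,6,6,6,6,6,7,7,7,8,8,8,8,9,9,10,11,11,12,12,12,13,15,17]

Per-enzyme occurrences:
  NpsX TGACT/3: at [10, 20, 54, 62, 70, 89, 146, 161, 223] ⇒ [13, 23, 57, 65, 73, 92, 149, 164, 226]
  LmaIX CGGAA/4: at [2, 15, 31, 38, 43, 82, 103, 111, 122, 134, 140, 151, 169, 177, 184, 196, 213, 218] ⇒ [6, 19, 35, 42, 47, 86, 107, 115, 126, 138, 144, 155, 173, 181, 188, 200, 217, 222]

All cut coordinates (distinct, sorted): [6, 13, 19, 23, 35, 42, 47, 57, 65, 73, 86, 92, 107, 115, 126, 138, 144, 149, 155, 164, 173, 181, 188, 200, 217, 222, 226]

Fragments:
  [0,6): 6 bp
  [6,13): 7 bp
  [13,19): 6 bp
  [19,23): 4 bp
  [23,35): 12 bp
  [35,42): 7 bp
  [42,47): 5 bp
  [47,57): 10 bp
  [57,65): 8 bp
  [65,73): 8 bp
  [73,86): 13 bp
  [86,92): 6 bp
  [92,107): 15 bp
  [107,115): 8 bp
  [115,126): 11 bp
  [126,138): 12 bp
  [138,144): 6 bp
  [144,149): 5 bp
  [149,155): 6 bp
  [155,164): 9 bp
  [164,173): 9 bp
  [173,181): 8 bp
  [181,188): 7 bp
  [188,200): 12 bp
  [200,217): 17 bp
  [217,222): 5 bp
  [222,226): 4 bp
  [226,237): 11 bp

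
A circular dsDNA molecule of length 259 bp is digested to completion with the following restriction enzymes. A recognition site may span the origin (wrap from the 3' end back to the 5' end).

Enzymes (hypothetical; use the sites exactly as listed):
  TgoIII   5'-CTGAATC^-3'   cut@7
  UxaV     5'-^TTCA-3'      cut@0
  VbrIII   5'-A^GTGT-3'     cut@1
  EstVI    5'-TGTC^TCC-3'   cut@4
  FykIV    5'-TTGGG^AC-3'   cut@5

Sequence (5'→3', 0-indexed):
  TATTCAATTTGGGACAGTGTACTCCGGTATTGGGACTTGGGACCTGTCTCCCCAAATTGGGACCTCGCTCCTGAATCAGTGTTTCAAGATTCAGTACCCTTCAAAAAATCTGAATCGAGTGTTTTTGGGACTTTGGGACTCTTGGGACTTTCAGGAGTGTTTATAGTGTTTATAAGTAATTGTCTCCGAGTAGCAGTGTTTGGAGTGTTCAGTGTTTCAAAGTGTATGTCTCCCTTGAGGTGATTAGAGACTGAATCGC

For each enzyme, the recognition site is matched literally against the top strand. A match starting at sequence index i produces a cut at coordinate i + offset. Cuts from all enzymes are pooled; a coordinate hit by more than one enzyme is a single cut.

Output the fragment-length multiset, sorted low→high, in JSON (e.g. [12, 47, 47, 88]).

Scan for sites:
  TgoIII CTGAATC/7: at [70, 109, 250] ⇒ [77, 116, 257]
  UxaV TTCA/0: at [2, 82, 89, 99, 149, 207, 215] ⇒ [2, 82, 89, 99, 149, 207, 215]
  VbrIII AGTGT/1: at [15, 77, 117, 155, 164, 194, 203, 210, 220] ⇒ [16, 78, 118, 156, 165, 195, 204, 211, 221]
  EstVI TGTCTCC/4: at [44, 180, 226] ⇒ [48, 184, 230]
  FykIV TTGGGAC/5: at [8, 29, 36, 56, 124, 132, 141] ⇒ [13, 34, 41, 61, 129, 137, 146]

Pooled cuts: [2, 13, 16, 34, 41, 48, 61, 77, 78, 82, 89, 99, 116, 118, 129, 137, 146, 149, 156, 165, 184, 195, 204, 207, 211, 215, 221, 230, 257]

Fragment lengths:
  2→13: 11 bp
  13→16: 3 bp
  16→34: 18 bp
  34→41: 7 bp
  41→48: 7 bp
  48→61: 13 bp
  61→77: 16 bp
  77→78: 1 bp
  78→82: 4 bp
  82→89: 7 bp
  89→99: 10 bp
  99→116: 17 bp
  116→118: 2 bp
  118→129: 11 bp
  129→137: 8 bp
  137→146: 9 bp
  146→149: 3 bp
  149→156: 7 bp
  156→165: 9 bp
  165→184: 19 bp
  184→195: 11 bp
  195→204: 9 bp
  204→207: 3 bp
  207→211: 4 bp
  211→215: 4 bp
  215→221: 6 bp
  221→230: 9 bp
  230→257: 27 bp
  257→2 (wrap): 259-257+2 = 4 bp

[1,2,3,3,3,4,4,4,4,6,7,7,7,7,8,9,9,9,9,10,11,11,11,13,16,17,18,19,27]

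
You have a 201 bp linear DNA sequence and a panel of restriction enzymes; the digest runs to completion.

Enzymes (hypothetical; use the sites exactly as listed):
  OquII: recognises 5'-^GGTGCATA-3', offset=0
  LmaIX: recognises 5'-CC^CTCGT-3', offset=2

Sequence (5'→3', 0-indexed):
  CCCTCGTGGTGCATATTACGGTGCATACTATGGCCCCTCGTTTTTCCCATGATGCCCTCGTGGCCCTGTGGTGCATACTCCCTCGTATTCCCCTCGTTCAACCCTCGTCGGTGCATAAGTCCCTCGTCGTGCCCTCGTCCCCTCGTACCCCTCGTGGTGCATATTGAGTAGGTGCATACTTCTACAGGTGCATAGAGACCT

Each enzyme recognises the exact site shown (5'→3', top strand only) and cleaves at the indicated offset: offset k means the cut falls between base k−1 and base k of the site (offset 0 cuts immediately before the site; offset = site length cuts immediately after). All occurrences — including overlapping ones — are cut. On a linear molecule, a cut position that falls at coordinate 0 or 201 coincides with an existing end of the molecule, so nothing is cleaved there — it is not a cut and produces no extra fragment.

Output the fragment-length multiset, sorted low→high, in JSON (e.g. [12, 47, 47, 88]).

[2,5,5,6,8,9,11,11,11,12,12,13,13,15,15,16,17,20]

Scan for sites:
  OquII (GGTGCATA, off=0): starts [7, 19, 69, 109, 155, 170, 186] → cuts [7, 19, 69, 109, 155, 170, 186]
  LmaIX (CCCTCGT, off=2): starts [0, 34, 54, 79, 90, 101, 120, 131, 139, 148] → cuts [2, 36, 56, 81, 92, 103, 122, 133, 141, 150]

All cut coordinates (distinct, sorted): [2, 7, 19, 36, 56, 69, 81, 92, 103, 109, 122, 133, 141, 150, 155, 170, 186]

Fragment lengths:
  [0,2): 2 bp
  [2,7): 5 bp
  [7,19): 12 bp
  [19,36): 17 bp
  [36,56): 20 bp
  [56,69): 13 bp
  [69,81): 12 bp
  [81,92): 11 bp
  [92,103): 11 bp
  [103,109): 6 bp
  [109,122): 13 bp
  [122,133): 11 bp
  [133,141): 8 bp
  [141,150): 9 bp
  [150,155): 5 bp
  [155,170): 15 bp
  [170,186): 16 bp
  [186,201): 15 bp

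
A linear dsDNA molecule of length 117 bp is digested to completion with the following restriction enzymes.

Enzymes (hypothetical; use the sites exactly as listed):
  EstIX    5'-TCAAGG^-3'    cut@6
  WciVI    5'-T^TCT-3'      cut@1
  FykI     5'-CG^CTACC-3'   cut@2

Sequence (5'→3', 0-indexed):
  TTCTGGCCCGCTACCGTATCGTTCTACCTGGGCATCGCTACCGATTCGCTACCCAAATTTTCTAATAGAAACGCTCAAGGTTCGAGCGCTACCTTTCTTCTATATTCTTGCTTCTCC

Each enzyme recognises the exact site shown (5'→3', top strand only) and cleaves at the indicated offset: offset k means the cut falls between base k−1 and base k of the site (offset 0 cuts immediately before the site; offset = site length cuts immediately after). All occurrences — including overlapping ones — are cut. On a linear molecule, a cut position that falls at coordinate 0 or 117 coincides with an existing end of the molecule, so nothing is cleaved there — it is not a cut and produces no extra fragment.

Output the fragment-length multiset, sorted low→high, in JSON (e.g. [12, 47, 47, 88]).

Site scan:
  EstIX TCAAGG/6: at [74] ⇒ [80]
  WciVI TTCT/1: at [0, 21, 59, 94, 97, 104, 111] ⇒ [1, 22, 60, 95, 98, 105, 112]
  FykI CGCTACC/2: at [8, 35, 46, 86] ⇒ [10, 37, 48, 88]

All cut coordinates (distinct, sorted): [1, 10, 22, 37, 48, 60, 80, 88, 95, 98, 105, 112]

Fragment lengths:
  [0,1): 1 bp
  [1,10): 9 bp
  [10,22): 12 bp
  [22,37): 15 bp
  [37,48): 11 bp
  [48,60): 12 bp
  [60,80): 20 bp
  [80,88): 8 bp
  [88,95): 7 bp
  [95,98): 3 bp
  [98,105): 7 bp
  [105,112): 7 bp
  [112,117): 5 bp

[1,3,5,7,7,7,8,9,11,12,12,15,20]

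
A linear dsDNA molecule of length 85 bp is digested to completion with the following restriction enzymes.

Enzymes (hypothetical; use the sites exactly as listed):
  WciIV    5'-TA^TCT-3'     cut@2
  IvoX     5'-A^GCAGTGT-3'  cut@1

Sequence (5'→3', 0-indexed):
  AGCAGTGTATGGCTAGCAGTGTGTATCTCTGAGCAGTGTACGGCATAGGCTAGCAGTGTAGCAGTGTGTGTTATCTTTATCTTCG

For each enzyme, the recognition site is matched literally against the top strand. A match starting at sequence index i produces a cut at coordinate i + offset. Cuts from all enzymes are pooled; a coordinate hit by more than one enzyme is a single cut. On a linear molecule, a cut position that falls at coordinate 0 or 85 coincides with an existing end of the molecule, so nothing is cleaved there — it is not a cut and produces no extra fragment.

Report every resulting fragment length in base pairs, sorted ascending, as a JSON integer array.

Scan for sites:
  WciIV (TATCT, off=2): starts [23, 71, 77] → cuts [25, 73, 79]
  IvoX (AGCAGTGT, off=1): starts [0, 14, 31, 51, 59] → cuts [1, 15, 32, 52, 60]

Pooled cuts: [1, 15, 25, 32, 52, 60, 73, 79]

Fragment lengths:
  [0,1): 1 bp
  [1,15): 14 bp
  [15,25): 10 bp
  [25,32): 7 bp
  [32,52): 20 bp
  [52,60): 8 bp
  [60,73): 13 bp
  [73,79): 6 bp
  [79,85): 6 bp

[1,6,6,7,8,10,13,14,20]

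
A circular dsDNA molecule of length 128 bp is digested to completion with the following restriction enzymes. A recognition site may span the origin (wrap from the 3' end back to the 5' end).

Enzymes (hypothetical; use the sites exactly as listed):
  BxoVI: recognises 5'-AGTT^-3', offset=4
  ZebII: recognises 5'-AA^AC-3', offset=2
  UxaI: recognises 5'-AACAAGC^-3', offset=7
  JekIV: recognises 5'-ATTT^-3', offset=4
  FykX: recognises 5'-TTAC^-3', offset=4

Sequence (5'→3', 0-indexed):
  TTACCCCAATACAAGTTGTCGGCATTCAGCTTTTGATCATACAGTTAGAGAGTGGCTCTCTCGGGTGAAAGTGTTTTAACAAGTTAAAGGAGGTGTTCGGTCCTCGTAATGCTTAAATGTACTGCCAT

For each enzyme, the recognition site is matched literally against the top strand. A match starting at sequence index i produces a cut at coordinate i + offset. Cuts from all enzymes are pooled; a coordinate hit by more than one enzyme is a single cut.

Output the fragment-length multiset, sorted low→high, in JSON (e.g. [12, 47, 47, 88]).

Site scan:
  BxoVI (AGTT, off=4): starts [13, 42, 81] → cuts [17, 46, 85]
  ZebII (AAAC, off=2): no sites
  UxaI (AACAAGC, off=7): no sites
  JekIV (ATTT, off=4): starts [126] → cuts [2]
  FykX (TTAC, off=4): starts [0] → cuts [4]

Pooled cuts: [2, 4, 17, 46, 85]

Fragments:
  2→4: 2 bp
  4→17: 13 bp
  17→46: 29 bp
  46→85: 39 bp
  85→2 (wrap): 128-85+2 = 45 bp

[2,13,29,39,45]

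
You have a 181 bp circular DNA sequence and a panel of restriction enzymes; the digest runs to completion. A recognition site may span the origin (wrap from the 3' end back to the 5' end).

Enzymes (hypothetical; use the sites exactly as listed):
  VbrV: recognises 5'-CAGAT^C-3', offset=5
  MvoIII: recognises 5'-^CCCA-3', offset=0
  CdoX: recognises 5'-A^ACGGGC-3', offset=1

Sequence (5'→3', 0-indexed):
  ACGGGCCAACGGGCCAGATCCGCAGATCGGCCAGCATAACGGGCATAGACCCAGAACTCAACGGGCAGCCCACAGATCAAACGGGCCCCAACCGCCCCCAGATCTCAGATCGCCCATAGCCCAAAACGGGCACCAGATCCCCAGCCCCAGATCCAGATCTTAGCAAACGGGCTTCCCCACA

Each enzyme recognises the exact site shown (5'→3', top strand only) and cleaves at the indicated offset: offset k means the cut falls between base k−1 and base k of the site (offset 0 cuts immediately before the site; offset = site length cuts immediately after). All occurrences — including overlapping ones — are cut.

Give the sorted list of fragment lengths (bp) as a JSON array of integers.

Site scan:
  VbrV CAGATC/5: at [14, 22, 72, 98, 105, 133, 147, 153] ⇒ [19, 27, 77, 103, 110, 138, 152, 158]
  MvoIII CCCA/0: at [49, 68, 86, 96, 112, 119, 139, 145, 175] ⇒ [49, 68, 86, 96, 112, 119, 139, 145, 175]
  CdoX AACGGGC/1: at [7, 37, 59, 79, 124, 165, 180] ⇒ [0, 8, 38, 60, 80, 125, 166]

All cut coordinates (distinct, sorted): [0, 8, 19, 27, 38, 49, 60, 68, 77, 80, 86, 96, 103, 110, 112, 119, 125, 138, 139, 145, 152, 158, 166, 175]

Fragment lengths:
  0→8: 8 bp
  8→19: 11 bp
  19→27: 8 bp
  27→38: 11 bp
  38→49: 11 bp
  49→60: 11 bp
  60→68: 8 bp
  68→77: 9 bp
  77→80: 3 bp
  80→86: 6 bp
  86→96: 10 bp
  96→103: 7 bp
  103→110: 7 bp
  110→112: 2 bp
  112→119: 7 bp
  119→125: 6 bp
  125→138: 13 bp
  138→139: 1 bp
  139→145: 6 bp
  145→152: 7 bp
  152→158: 6 bp
  158→166: 8 bp
  166→175: 9 bp
  175→0 (wrap): 181-175+0 = 6 bp

[1,2,3,6,6,6,6,6,7,7,7,7,8,8,8,8,9,9,10,11,11,11,11,13]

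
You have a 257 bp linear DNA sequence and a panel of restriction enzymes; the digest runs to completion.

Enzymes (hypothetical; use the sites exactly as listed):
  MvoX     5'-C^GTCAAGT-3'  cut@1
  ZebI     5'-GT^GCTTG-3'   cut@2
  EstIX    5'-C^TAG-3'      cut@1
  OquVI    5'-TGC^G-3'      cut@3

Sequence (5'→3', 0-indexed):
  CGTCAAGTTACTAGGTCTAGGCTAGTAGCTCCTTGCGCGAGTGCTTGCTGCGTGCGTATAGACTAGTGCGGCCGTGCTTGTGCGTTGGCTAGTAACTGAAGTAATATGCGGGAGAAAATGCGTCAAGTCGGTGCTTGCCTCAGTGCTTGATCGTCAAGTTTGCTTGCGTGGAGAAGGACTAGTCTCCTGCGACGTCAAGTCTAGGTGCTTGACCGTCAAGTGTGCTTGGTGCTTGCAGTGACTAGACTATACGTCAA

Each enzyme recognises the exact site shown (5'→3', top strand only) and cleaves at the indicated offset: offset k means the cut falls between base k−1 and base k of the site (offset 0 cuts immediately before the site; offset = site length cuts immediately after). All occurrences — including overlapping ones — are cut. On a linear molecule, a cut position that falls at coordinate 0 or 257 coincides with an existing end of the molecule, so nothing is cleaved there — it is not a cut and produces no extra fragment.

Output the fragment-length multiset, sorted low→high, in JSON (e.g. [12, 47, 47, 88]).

[1,3,4,5,5,6,6,6,6,6,7,8,8,8,8,8,9,9,10,11,11,12,12,12,12,14,15,15,20]

Per-enzyme occurrences:
  MvoX (CGTCAAGT, off=1): starts [0, 120, 151, 192, 213] → cuts [1, 121, 152, 193, 214]
  ZebI (GTGCTTG, off=2): starts [40, 73, 130, 142, 204, 221, 228] → cuts [42, 75, 132, 144, 206, 223, 230]
  EstIX (CTAG, off=1): starts [10, 16, 21, 62, 88, 178, 200, 241] → cuts [11, 17, 22, 63, 89, 179, 201, 242]
  OquVI (TGCG, off=3): starts [33, 48, 52, 66, 80, 106, 118, 164, 187] → cuts [36, 51, 55, 69, 83, 109, 121, 167, 190]

Pooled cuts: [1, 11, 17, 22, 36, 42, 51, 55, 63, 69, 75, 83, 89, 109, 121, 132, 144, 152, 167, 179, 190, 193, 201, 206, 214, 223, 230, 242]

Fragments:
  [0,1): 1 bp
  [1,11): 10 bp
  [11,17): 6 bp
  [17,22): 5 bp
  [22,36): 14 bp
  [36,42): 6 bp
  [42,51): 9 bp
  [51,55): 4 bp
  [55,63): 8 bp
  [63,69): 6 bp
  [69,75): 6 bp
  [75,83): 8 bp
  [83,89): 6 bp
  [89,109): 20 bp
  [109,121): 12 bp
  [121,132): 11 bp
  [132,144): 12 bp
  [144,152): 8 bp
  [152,167): 15 bp
  [167,179): 12 bp
  [179,190): 11 bp
  [190,193): 3 bp
  [193,201): 8 bp
  [201,206): 5 bp
  [206,214): 8 bp
  [214,223): 9 bp
  [223,230): 7 bp
  [230,242): 12 bp
  [242,257): 15 bp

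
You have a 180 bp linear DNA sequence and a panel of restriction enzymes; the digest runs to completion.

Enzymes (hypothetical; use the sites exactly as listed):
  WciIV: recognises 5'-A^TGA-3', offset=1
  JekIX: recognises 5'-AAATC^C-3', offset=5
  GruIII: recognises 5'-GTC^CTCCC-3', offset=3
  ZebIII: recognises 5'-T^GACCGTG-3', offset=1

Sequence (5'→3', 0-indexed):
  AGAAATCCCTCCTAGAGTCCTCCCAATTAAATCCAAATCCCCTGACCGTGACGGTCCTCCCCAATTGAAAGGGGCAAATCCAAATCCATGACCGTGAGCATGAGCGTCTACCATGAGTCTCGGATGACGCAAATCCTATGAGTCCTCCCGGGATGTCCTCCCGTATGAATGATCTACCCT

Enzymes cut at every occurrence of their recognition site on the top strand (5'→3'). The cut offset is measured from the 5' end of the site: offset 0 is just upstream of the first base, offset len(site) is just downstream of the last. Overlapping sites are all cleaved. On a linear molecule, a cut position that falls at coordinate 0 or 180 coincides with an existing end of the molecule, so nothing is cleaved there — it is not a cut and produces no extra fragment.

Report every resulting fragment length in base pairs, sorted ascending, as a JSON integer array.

[1,2,3,4,4,6,6,6,7,8,11,11,11,11,12,13,13,13,14,24]

Scan for sites:
  WciIV ATGA/1: at [87, 99, 112, 123, 137, 164, 168] ⇒ [88, 100, 113, 124, 138, 165, 169]
  JekIX AAATCC/5: at [2, 28, 34, 75, 81, 130] ⇒ [7, 33, 39, 80, 86, 135]
  GruIII GTCCTCCC/3: at [16, 53, 141, 154] ⇒ [19, 56, 144, 157]
  ZebIII TGACCGTG/1: at [42, 88] ⇒ [43, 89]

Pooled cuts: [7, 19, 33, 39, 43, 56, 80, 86, 88, 89, 100, 113, 124, 135, 138, 144, 157, 165, 169]

Fragment lengths:
  [0,7): 7 bp
  [7,19): 12 bp
  [19,33): 14 bp
  [33,39): 6 bp
  [39,43): 4 bp
  [43,56): 13 bp
  [56,80): 24 bp
  [80,86): 6 bp
  [86,88): 2 bp
  [88,89): 1 bp
  [89,100): 11 bp
  [100,113): 13 bp
  [113,124): 11 bp
  [124,135): 11 bp
  [135,138): 3 bp
  [138,144): 6 bp
  [144,157): 13 bp
  [157,165): 8 bp
  [165,169): 4 bp
  [169,180): 11 bp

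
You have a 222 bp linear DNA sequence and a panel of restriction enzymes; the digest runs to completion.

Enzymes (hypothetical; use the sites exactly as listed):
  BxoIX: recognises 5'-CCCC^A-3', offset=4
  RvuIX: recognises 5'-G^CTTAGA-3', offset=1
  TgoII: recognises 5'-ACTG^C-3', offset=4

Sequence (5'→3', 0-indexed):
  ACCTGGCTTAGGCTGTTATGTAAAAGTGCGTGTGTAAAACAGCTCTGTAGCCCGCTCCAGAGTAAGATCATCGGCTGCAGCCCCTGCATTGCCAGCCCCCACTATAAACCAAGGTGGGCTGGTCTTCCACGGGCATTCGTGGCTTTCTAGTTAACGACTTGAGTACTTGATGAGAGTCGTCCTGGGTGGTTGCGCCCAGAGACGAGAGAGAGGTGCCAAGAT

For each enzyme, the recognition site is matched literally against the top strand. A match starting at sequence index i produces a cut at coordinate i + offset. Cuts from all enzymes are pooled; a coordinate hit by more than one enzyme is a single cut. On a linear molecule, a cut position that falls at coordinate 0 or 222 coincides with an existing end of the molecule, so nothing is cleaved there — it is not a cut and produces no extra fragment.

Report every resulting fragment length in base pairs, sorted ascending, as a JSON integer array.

[100,122]

Per-enzyme occurrences:
  BxoIX CCCCA/4: at [96] ⇒ [100]
  RvuIX (GCTTAGA, off=1): no sites
  TgoII (ACTGC, off=4): no sites

Pooled cuts: [100]

Fragments:
  [0,100): 100 bp
  [100,222): 122 bp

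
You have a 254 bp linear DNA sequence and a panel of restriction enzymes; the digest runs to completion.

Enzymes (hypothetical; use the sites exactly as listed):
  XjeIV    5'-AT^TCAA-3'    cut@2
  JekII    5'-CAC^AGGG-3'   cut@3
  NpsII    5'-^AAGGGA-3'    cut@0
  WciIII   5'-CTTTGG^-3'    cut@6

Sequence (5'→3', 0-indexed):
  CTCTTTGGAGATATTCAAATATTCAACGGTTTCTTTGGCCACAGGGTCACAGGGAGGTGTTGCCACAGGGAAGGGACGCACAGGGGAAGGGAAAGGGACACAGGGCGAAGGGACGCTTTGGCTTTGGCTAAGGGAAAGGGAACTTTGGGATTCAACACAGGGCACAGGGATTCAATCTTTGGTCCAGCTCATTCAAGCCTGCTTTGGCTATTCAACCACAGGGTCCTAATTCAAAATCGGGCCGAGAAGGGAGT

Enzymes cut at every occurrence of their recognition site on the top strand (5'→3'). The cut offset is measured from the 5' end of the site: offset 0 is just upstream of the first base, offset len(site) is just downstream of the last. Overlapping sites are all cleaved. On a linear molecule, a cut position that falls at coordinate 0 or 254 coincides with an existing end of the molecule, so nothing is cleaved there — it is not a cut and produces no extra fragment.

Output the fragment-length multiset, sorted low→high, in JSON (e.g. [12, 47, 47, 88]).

Site scan:
  XjeIV (ATTCAA, off=2): starts [12, 20, 149, 169, 190, 209, 228] → cuts [14, 22, 151, 171, 192, 211, 230]
  JekII (CACAGGG, off=3): starts [39, 47, 63, 78, 98, 155, 162, 216] → cuts [42, 50, 66, 81, 101, 158, 165, 219]
  NpsII (AAGGGA, off=0): starts [70, 86, 92, 107, 129, 135, 246] → cuts [70, 86, 92, 107, 129, 135, 246]
  WciIII (CTTTGG, off=6): starts [2, 32, 115, 121, 142, 176, 201] → cuts [8, 38, 121, 127, 148, 182, 207]

Pooled cuts: [8, 14, 22, 38, 42, 50, 66, 70, 81, 86, 92, 101, 107, 121, 127, 129, 135, 148, 151, 158, 165, 171, 182, 192, 207, 211, 219, 230, 246]

Fragment lengths:
  [0,8): 8 bp
  [8,14): 6 bp
  [14,22): 8 bp
  [22,38): 16 bp
  [38,42): 4 bp
  [42,50): 8 bp
  [50,66): 16 bp
  [66,70): 4 bp
  [70,81): 11 bp
  [81,86): 5 bp
  [86,92): 6 bp
  [92,101): 9 bp
  [101,107): 6 bp
  [107,121): 14 bp
  [121,127): 6 bp
  [127,129): 2 bp
  [129,135): 6 bp
  [135,148): 13 bp
  [148,151): 3 bp
  [151,158): 7 bp
  [158,165): 7 bp
  [165,171): 6 bp
  [171,182): 11 bp
  [182,192): 10 bp
  [192,207): 15 bp
  [207,211): 4 bp
  [211,219): 8 bp
  [219,230): 11 bp
  [230,246): 16 bp
  [246,254): 8 bp

[2,3,4,4,4,5,6,6,6,6,6,6,7,7,8,8,8,8,8,9,10,11,11,11,13,14,15,16,16,16]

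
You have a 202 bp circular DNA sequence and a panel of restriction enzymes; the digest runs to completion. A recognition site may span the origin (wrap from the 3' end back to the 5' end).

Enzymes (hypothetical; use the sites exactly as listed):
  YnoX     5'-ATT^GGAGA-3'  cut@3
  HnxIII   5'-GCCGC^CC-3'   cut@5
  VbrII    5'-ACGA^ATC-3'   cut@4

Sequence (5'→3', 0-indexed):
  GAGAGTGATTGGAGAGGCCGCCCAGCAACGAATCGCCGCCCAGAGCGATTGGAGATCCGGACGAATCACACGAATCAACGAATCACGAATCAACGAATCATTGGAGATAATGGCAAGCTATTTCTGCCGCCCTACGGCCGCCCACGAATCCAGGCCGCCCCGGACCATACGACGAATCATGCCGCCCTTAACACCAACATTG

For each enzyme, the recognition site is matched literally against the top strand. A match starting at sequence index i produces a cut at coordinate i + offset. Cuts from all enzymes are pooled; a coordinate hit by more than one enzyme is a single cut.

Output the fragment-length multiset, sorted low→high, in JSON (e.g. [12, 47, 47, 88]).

[6,6,7,8,8,8,9,10,10,11,11,11,11,11,14,16,17,28]

Site scan:
  YnoX ATTGGAGA/3: at [7, 47, 99, 198] ⇒ [10, 50, 102, 201]
  HnxIII GCCGCCC/5: at [16, 34, 125, 136, 153, 180] ⇒ [21, 39, 130, 141, 158, 185]
  VbrII ACGAATC/4: at [27, 60, 69, 77, 84, 92, 143, 171] ⇒ [31, 64, 73, 81, 88, 96, 147, 175]

Pooled cuts: [10, 21, 31, 39, 50, 64, 73, 81, 88, 96, 102, 130, 141, 147, 158, 175, 185, 201]

Fragments:
  10→21: 11 bp
  21→31: 10 bp
  31→39: 8 bp
  39→50: 11 bp
  50→64: 14 bp
  64→73: 9 bp
  73→81: 8 bp
  81→88: 7 bp
  88→96: 8 bp
  96→102: 6 bp
  102→130: 28 bp
  130→141: 11 bp
  141→147: 6 bp
  147→158: 11 bp
  158→175: 17 bp
  175→185: 10 bp
  185→201: 16 bp
  201→10 (wrap): 202-201+10 = 11 bp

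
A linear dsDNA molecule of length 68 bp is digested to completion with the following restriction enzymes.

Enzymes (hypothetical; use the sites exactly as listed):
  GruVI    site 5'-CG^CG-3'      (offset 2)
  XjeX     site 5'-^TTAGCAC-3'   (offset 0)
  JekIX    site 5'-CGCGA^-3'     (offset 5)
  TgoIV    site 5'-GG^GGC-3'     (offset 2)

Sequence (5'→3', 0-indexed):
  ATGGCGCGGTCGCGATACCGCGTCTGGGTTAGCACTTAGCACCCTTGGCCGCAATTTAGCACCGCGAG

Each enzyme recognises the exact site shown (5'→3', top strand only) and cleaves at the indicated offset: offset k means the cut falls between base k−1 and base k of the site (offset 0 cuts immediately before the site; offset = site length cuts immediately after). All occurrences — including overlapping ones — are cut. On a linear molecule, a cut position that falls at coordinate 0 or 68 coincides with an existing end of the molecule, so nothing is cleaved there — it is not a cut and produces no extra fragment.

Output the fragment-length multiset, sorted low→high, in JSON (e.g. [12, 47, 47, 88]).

Site scan:
  GruVI (CGCG, off=2): starts [4, 10, 18, 62] → cuts [6, 12, 20, 64]
  XjeX (TTAGCAC, off=0): starts [28, 35, 55] → cuts [28, 35, 55]
  JekIX (CGCGA, off=5): starts [10, 62] → cuts [15, 67]
  TgoIV (GGGGC, off=2): no sites

Pooled cuts: [6, 12, 15, 20, 28, 35, 55, 64, 67]

Fragment lengths:
  [0,6): 6 bp
  [6,12): 6 bp
  [12,15): 3 bp
  [15,20): 5 bp
  [20,28): 8 bp
  [28,35): 7 bp
  [35,55): 20 bp
  [55,64): 9 bp
  [64,67): 3 bp
  [67,68): 1 bp

[1,3,3,5,6,6,7,8,9,20]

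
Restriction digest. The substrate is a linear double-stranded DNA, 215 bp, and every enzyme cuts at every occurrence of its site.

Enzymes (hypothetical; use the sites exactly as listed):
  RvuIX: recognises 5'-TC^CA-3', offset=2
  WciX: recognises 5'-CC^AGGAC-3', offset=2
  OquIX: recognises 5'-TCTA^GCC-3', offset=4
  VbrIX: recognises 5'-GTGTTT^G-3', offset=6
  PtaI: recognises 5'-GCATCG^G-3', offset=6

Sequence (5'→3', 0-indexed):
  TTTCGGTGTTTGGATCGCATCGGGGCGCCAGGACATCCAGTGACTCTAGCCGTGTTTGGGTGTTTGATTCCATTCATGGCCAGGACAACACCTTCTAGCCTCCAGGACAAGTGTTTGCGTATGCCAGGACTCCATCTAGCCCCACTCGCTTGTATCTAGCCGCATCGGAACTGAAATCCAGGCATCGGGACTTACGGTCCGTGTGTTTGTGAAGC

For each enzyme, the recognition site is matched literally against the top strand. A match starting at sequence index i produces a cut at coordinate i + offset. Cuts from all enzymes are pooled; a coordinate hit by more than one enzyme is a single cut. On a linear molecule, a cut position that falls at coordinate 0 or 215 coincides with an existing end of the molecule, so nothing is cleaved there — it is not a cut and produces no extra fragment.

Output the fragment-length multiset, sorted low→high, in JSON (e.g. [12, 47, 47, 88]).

Scan for sites:
  RvuIX TCCA/2: at [35, 68, 100, 130, 176] ⇒ [37, 70, 102, 132, 178]
  WciX CCAGGAC/2: at [27, 79, 101, 123] ⇒ [29, 81, 103, 125]
  OquIX TCTAGCC/4: at [44, 93, 134, 154] ⇒ [48, 97, 138, 158]
  VbrIX GTGTTTG/6: at [5, 51, 59, 110, 202] ⇒ [11, 57, 65, 116, 208]
  PtaI GCATCGG/6: at [16, 161, 181] ⇒ [22, 167, 187]

All cut coordinates (distinct, sorted): [11, 22, 29, 37, 48, 57, 65, 70, 81, 97, 102, 103, 116, 125, 132, 138, 158, 167, 178, 187, 208]

Fragments:
  [0,11): 11 bp
  [11,22): 11 bp
  [22,29): 7 bp
  [29,37): 8 bp
  [37,48): 11 bp
  [48,57): 9 bp
  [57,65): 8 bp
  [65,70): 5 bp
  [70,81): 11 bp
  [81,97): 16 bp
  [97,102): 5 bp
  [102,103): 1 bp
  [103,116): 13 bp
  [116,125): 9 bp
  [125,132): 7 bp
  [132,138): 6 bp
  [138,158): 20 bp
  [158,167): 9 bp
  [167,178): 11 bp
  [178,187): 9 bp
  [187,208): 21 bp
  [208,215): 7 bp

[1,5,5,6,7,7,7,8,8,9,9,9,9,11,11,11,11,11,13,16,20,21]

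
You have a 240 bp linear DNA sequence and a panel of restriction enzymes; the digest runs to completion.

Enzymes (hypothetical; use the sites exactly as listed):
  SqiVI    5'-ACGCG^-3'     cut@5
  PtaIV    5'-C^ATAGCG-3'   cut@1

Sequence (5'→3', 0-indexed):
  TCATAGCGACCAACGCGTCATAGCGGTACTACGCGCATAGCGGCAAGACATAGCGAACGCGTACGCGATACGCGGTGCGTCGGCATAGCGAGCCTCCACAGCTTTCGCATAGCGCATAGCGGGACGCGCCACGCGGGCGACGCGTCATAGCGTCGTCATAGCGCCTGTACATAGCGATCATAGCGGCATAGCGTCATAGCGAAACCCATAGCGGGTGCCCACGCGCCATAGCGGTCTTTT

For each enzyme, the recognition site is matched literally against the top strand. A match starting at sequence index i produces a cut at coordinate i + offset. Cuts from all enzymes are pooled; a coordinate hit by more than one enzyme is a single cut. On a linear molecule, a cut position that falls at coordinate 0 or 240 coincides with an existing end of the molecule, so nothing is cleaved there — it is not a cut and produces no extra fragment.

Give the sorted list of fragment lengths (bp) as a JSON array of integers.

Scan for sites:
  SqiVI (ACGCG, off=5): starts [12, 30, 56, 62, 69, 123, 130, 139, 220] → cuts [17, 35, 61, 67, 74, 128, 135, 144, 225]
  PtaIV (CATAGCG, off=1): starts [1, 18, 35, 48, 83, 107, 114, 145, 156, 169, 178, 186, 194, 206, 226] → cuts [2, 19, 36, 49, 84, 108, 115, 146, 157, 170, 179, 187, 195, 207, 227]

Pooled cuts: [2, 17, 19, 35, 36, 49, 61, 67, 74, 84, 108, 115, 128, 135, 144, 146, 157, 170, 179, 187, 195, 207, 225, 227]

Fragment lengths:
  [0,2): 2 bp
  [2,17): 15 bp
  [17,19): 2 bp
  [19,35): 16 bp
  [35,36): 1 bp
  [36,49): 13 bp
  [49,61): 12 bp
  [61,67): 6 bp
  [67,74): 7 bp
  [74,84): 10 bp
  [84,108): 24 bp
  [108,115): 7 bp
  [115,128): 13 bp
  [128,135): 7 bp
  [135,144): 9 bp
  [144,146): 2 bp
  [146,157): 11 bp
  [157,170): 13 bp
  [170,179): 9 bp
  [179,187): 8 bp
  [187,195): 8 bp
  [195,207): 12 bp
  [207,225): 18 bp
  [225,227): 2 bp
  [227,240): 13 bp

[1,2,2,2,2,6,7,7,7,8,8,9,9,10,11,12,12,13,13,13,13,15,16,18,24]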